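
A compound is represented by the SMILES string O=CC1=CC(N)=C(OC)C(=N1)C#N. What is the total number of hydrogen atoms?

Walk through each heavy atom and fill implicit hydrogens from standard valence (C 4, N 3, O 2, S 2, halogen 1):
  atom 1: O, bond orders sum to 2 (valence 2) → 0 H
  atom 2: C, bond orders sum to 3 (valence 4) → 1 H
  atom 3: C, bond orders sum to 4 (valence 4) → 0 H
  atom 4: C, bond orders sum to 3 (valence 4) → 1 H
  atom 5: C, bond orders sum to 4 (valence 4) → 0 H
  atom 6: N, bond orders sum to 1 (valence 3) → 2 H
  atom 7: C, bond orders sum to 4 (valence 4) → 0 H
  atom 8: O, bond orders sum to 2 (valence 2) → 0 H
  atom 9: C, bond orders sum to 1 (valence 4) → 3 H
  atom 10: C, bond orders sum to 4 (valence 4) → 0 H
  atom 11: N, bond orders sum to 3 (valence 3) → 0 H
  atom 12: C, bond orders sum to 4 (valence 4) → 0 H
  atom 13: N, bond orders sum to 3 (valence 3) → 0 H
Total hydrogens: 7.

7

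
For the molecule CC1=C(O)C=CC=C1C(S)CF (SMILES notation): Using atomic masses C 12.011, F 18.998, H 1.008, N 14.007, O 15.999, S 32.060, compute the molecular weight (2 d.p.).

186.24 g/mol

First, the molecular formula is C9H11FOS (counting implicit H from valence).
  C: 9 × 12.011 = 108.099
  F: 1 × 18.998 = 18.998
  H: 11 × 1.008 = 11.088
  O: 1 × 15.999 = 15.999
  S: 1 × 32.060 = 32.060
Sum: 9×12.011 + 1×18.998 + 11×1.008 + 1×15.999 + 1×32.060 = 186.244 → 186.24 g/mol.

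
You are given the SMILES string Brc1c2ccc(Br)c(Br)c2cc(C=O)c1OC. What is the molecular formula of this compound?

C12H7Br3O2

Walk through each heavy atom and fill implicit hydrogens from standard valence (C 4, N 3, O 2, S 2, halogen 1); for lowercase aromatic atoms, an aromatic c carries 1 H when it has two neighbours and 0 H with three, and aromatic n carries 0 H:
  atom 1: Br (halogen, monovalent) → 0 H
  atom 2: aromatic c, 3 neighbours → 0 H
  atom 3: aromatic c, 3 neighbours → 0 H
  atom 4: aromatic c, 2 neighbours → 1 H
  atom 5: aromatic c, 2 neighbours → 1 H
  atom 6: aromatic c, 3 neighbours → 0 H
  atom 7: Br (halogen, monovalent) → 0 H
  atom 8: aromatic c, 3 neighbours → 0 H
  atom 9: Br (halogen, monovalent) → 0 H
  atom 10: aromatic c, 3 neighbours → 0 H
  atom 11: aromatic c, 2 neighbours → 1 H
  atom 12: aromatic c, 3 neighbours → 0 H
  atom 13: C, bond orders sum to 3 (valence 4) → 1 H
  atom 14: O, bond orders sum to 2 (valence 2) → 0 H
  atom 15: aromatic c, 3 neighbours → 0 H
  atom 16: O, bond orders sum to 2 (valence 2) → 0 H
  atom 17: C, bond orders sum to 1 (valence 4) → 3 H
Totals → C:12, H:7, Br:3, O:2.
In Hill order: C12H7Br3O2.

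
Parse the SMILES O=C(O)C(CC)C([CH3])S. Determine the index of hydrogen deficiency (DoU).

1

Molecular formula: C6H12O2S.
DoU = (2C + 2 + N − H − X) / 2, where X is the halogen count and O/S are ignored.
    = (2·6 + 2 + 0 − 12 − 0) / 2 = 2 / 2 = 1.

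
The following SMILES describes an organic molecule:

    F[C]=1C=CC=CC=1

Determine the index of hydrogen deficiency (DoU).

4

Degree of unsaturation = (number of rings) + (number of π bonds).
Ring closures in the SMILES: 1.
π bonds: 3 double bonds (each 1 DoU) → 3 DoU from unsaturation.
Total DoU = 1 + 3 = 4.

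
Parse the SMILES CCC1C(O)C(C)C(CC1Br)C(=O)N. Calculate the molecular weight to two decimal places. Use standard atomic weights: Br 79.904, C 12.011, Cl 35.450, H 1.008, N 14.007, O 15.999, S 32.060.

First, the molecular formula is C10H18BrNO2 (counting implicit H from valence).
  Br: 1 × 79.904 = 79.904
  C: 10 × 12.011 = 120.110
  H: 18 × 1.008 = 18.144
  N: 1 × 14.007 = 14.007
  O: 2 × 15.999 = 31.998
Sum: 1×79.904 + 10×12.011 + 18×1.008 + 1×14.007 + 2×15.999 = 264.163 → 264.16 g/mol.

264.16 g/mol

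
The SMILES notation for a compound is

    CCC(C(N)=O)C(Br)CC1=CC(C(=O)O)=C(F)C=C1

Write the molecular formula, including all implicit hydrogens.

C13H15BrFNO3

Walk through each heavy atom and fill implicit hydrogens from standard valence (C 4, N 3, O 2, S 2, halogen 1):
  atom 1: C, bond orders sum to 1 (valence 4) → 3 H
  atom 2: C, bond orders sum to 2 (valence 4) → 2 H
  atom 3: C, bond orders sum to 3 (valence 4) → 1 H
  atom 4: C, bond orders sum to 4 (valence 4) → 0 H
  atom 5: N, bond orders sum to 1 (valence 3) → 2 H
  atom 6: O, bond orders sum to 2 (valence 2) → 0 H
  atom 7: C, bond orders sum to 3 (valence 4) → 1 H
  atom 8: Br (halogen, monovalent) → 0 H
  atom 9: C, bond orders sum to 2 (valence 4) → 2 H
  atom 10: C, bond orders sum to 4 (valence 4) → 0 H
  atom 11: C, bond orders sum to 3 (valence 4) → 1 H
  atom 12: C, bond orders sum to 4 (valence 4) → 0 H
  atom 13: C, bond orders sum to 4 (valence 4) → 0 H
  atom 14: O, bond orders sum to 2 (valence 2) → 0 H
  atom 15: O, bond orders sum to 1 (valence 2) → 1 H
  atom 16: C, bond orders sum to 4 (valence 4) → 0 H
  atom 17: F (halogen, monovalent) → 0 H
  atom 18: C, bond orders sum to 3 (valence 4) → 1 H
  atom 19: C, bond orders sum to 3 (valence 4) → 1 H
Totals → C:13, H:15, Br:1, F:1, N:1, O:3.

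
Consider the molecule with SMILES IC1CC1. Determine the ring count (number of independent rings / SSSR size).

1

In SMILES, each pair of matching ring-closure digits denotes one ring-closing bond; the number of such bonds equals the number of independent rings.
Ring-closure bonds here: 1.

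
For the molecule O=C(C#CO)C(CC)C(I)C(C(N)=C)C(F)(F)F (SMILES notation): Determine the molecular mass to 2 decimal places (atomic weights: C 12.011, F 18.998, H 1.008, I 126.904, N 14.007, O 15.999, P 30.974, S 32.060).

First, the molecular formula is C11H13F3INO2 (counting implicit H from valence).
  C: 11 × 12.011 = 132.121
  F: 3 × 18.998 = 56.994
  H: 13 × 1.008 = 13.104
  I: 1 × 126.904 = 126.904
  N: 1 × 14.007 = 14.007
  O: 2 × 15.999 = 31.998
Sum: 11×12.011 + 3×18.998 + 13×1.008 + 1×126.904 + 1×14.007 + 2×15.999 = 375.128 → 375.13 g/mol.

375.13 g/mol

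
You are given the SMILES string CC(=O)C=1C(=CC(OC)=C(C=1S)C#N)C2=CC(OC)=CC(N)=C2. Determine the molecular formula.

Walk through each heavy atom and fill implicit hydrogens from standard valence (C 4, N 3, O 2, S 2, halogen 1):
  atom 1: C, bond orders sum to 1 (valence 4) → 3 H
  atom 2: C, bond orders sum to 4 (valence 4) → 0 H
  atom 3: O, bond orders sum to 2 (valence 2) → 0 H
  atom 4: C, bond orders sum to 4 (valence 4) → 0 H
  atom 5: C, bond orders sum to 4 (valence 4) → 0 H
  atom 6: C, bond orders sum to 3 (valence 4) → 1 H
  atom 7: C, bond orders sum to 4 (valence 4) → 0 H
  atom 8: O, bond orders sum to 2 (valence 2) → 0 H
  atom 9: C, bond orders sum to 1 (valence 4) → 3 H
  atom 10: C, bond orders sum to 4 (valence 4) → 0 H
  atom 11: C, bond orders sum to 4 (valence 4) → 0 H
  atom 12: S, bond orders sum to 1 (valence 2) → 1 H
  atom 13: C, bond orders sum to 4 (valence 4) → 0 H
  atom 14: N, bond orders sum to 3 (valence 3) → 0 H
  atom 15: C, bond orders sum to 4 (valence 4) → 0 H
  atom 16: C, bond orders sum to 3 (valence 4) → 1 H
  atom 17: C, bond orders sum to 4 (valence 4) → 0 H
  atom 18: O, bond orders sum to 2 (valence 2) → 0 H
  atom 19: C, bond orders sum to 1 (valence 4) → 3 H
  atom 20: C, bond orders sum to 3 (valence 4) → 1 H
  atom 21: C, bond orders sum to 4 (valence 4) → 0 H
  atom 22: N, bond orders sum to 1 (valence 3) → 2 H
  atom 23: C, bond orders sum to 3 (valence 4) → 1 H
Totals → C:17, H:16, N:2, O:3, S:1.
In Hill order: C17H16N2O3S.

C17H16N2O3S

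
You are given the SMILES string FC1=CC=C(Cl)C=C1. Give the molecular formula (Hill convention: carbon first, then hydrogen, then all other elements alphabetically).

Walk through each heavy atom and fill implicit hydrogens from standard valence (C 4, N 3, O 2, S 2, halogen 1):
  atom 1: F (halogen, monovalent) → 0 H
  atom 2: C, bond orders sum to 4 (valence 4) → 0 H
  atom 3: C, bond orders sum to 3 (valence 4) → 1 H
  atom 4: C, bond orders sum to 3 (valence 4) → 1 H
  atom 5: C, bond orders sum to 4 (valence 4) → 0 H
  atom 6: Cl (halogen, monovalent) → 0 H
  atom 7: C, bond orders sum to 3 (valence 4) → 1 H
  atom 8: C, bond orders sum to 3 (valence 4) → 1 H
Totals → C:6, H:4, Cl:1, F:1.
In Hill order: C6H4ClF.

C6H4ClF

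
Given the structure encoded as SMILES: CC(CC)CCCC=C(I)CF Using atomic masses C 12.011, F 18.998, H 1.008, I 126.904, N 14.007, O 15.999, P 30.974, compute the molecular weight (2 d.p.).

First, the molecular formula is C10H18FI (counting implicit H from valence).
  C: 10 × 12.011 = 120.110
  F: 1 × 18.998 = 18.998
  H: 18 × 1.008 = 18.144
  I: 1 × 126.904 = 126.904
Sum: 10×12.011 + 1×18.998 + 18×1.008 + 1×126.904 = 284.156 → 284.16 g/mol.

284.16 g/mol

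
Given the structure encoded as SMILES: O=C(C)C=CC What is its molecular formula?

Walk through each heavy atom and fill implicit hydrogens from standard valence (C 4, N 3, O 2, S 2, halogen 1):
  atom 1: O, bond orders sum to 2 (valence 2) → 0 H
  atom 2: C, bond orders sum to 4 (valence 4) → 0 H
  atom 3: C, bond orders sum to 1 (valence 4) → 3 H
  atom 4: C, bond orders sum to 3 (valence 4) → 1 H
  atom 5: C, bond orders sum to 3 (valence 4) → 1 H
  atom 6: C, bond orders sum to 1 (valence 4) → 3 H
Totals → C:5, H:8, O:1.

C5H8O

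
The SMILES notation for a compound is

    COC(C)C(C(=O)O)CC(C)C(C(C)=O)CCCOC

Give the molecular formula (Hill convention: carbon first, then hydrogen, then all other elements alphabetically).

Walk through each heavy atom and fill implicit hydrogens from standard valence (C 4, N 3, O 2, S 2, halogen 1):
  atom 1: C, bond orders sum to 1 (valence 4) → 3 H
  atom 2: O, bond orders sum to 2 (valence 2) → 0 H
  atom 3: C, bond orders sum to 3 (valence 4) → 1 H
  atom 4: C, bond orders sum to 1 (valence 4) → 3 H
  atom 5: C, bond orders sum to 3 (valence 4) → 1 H
  atom 6: C, bond orders sum to 4 (valence 4) → 0 H
  atom 7: O, bond orders sum to 2 (valence 2) → 0 H
  atom 8: O, bond orders sum to 1 (valence 2) → 1 H
  atom 9: C, bond orders sum to 2 (valence 4) → 2 H
  atom 10: C, bond orders sum to 3 (valence 4) → 1 H
  atom 11: C, bond orders sum to 1 (valence 4) → 3 H
  atom 12: C, bond orders sum to 3 (valence 4) → 1 H
  atom 13: C, bond orders sum to 4 (valence 4) → 0 H
  atom 14: C, bond orders sum to 1 (valence 4) → 3 H
  atom 15: O, bond orders sum to 2 (valence 2) → 0 H
  atom 16: C, bond orders sum to 2 (valence 4) → 2 H
  atom 17: C, bond orders sum to 2 (valence 4) → 2 H
  atom 18: C, bond orders sum to 2 (valence 4) → 2 H
  atom 19: O, bond orders sum to 2 (valence 2) → 0 H
  atom 20: C, bond orders sum to 1 (valence 4) → 3 H
Totals → C:15, H:28, O:5.
In Hill order: C15H28O5.

C15H28O5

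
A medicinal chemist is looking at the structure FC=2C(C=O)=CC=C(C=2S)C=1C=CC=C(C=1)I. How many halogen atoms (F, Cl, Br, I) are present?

2

Halogen atoms appear at heavy-atom positions 1, 17 (1×F, 1×I).
Other groups present: 1 aldehyde, 1 thiol.
Halogen count: 2.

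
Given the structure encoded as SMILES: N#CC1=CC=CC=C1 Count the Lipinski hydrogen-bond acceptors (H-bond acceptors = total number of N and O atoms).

N atoms: 1; O atoms: 0.
Lipinski HBA = 1 + 0 = 1.

1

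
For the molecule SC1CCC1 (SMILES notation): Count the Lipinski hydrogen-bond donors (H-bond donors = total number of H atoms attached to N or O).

0

Donors: find every N or O and count the H atoms it carries.
  (no N or O atoms present)
Lipinski HBD = 0.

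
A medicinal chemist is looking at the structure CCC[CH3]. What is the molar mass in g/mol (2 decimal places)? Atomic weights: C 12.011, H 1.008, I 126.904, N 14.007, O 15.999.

58.12 g/mol

First, the molecular formula is C4H10 (counting implicit H from valence).
  C: 4 × 12.011 = 48.044
  H: 10 × 1.008 = 10.080
Sum: 4×12.011 + 10×1.008 = 58.124 → 58.12 g/mol.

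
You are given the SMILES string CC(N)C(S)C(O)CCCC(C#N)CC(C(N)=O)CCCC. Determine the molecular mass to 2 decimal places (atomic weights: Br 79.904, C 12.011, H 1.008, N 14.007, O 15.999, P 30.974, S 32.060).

First, the molecular formula is C16H31N3O2S (counting implicit H from valence).
  C: 16 × 12.011 = 192.176
  H: 31 × 1.008 = 31.248
  N: 3 × 14.007 = 42.021
  O: 2 × 15.999 = 31.998
  S: 1 × 32.060 = 32.060
Sum: 16×12.011 + 31×1.008 + 3×14.007 + 2×15.999 + 1×32.060 = 329.503 → 329.50 g/mol.

329.50 g/mol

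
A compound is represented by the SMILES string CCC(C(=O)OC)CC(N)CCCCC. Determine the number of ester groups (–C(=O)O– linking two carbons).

1

The ester motif appears at heavy-atom position 4 in the SMILES.
Other groups present: 1 primary amine.
Ester count: 1.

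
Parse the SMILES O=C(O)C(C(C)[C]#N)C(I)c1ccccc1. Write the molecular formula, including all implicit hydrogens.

C12H12INO2

Walk through each heavy atom and fill implicit hydrogens from standard valence (C 4, N 3, O 2, S 2, halogen 1); for lowercase aromatic atoms, an aromatic c carries 1 H when it has two neighbours and 0 H with three, and aromatic n carries 0 H:
  atom 1: O, bond orders sum to 2 (valence 2) → 0 H
  atom 2: C, bond orders sum to 4 (valence 4) → 0 H
  atom 3: O, bond orders sum to 1 (valence 2) → 1 H
  atom 4: C, bond orders sum to 3 (valence 4) → 1 H
  atom 5: C, bond orders sum to 3 (valence 4) → 1 H
  atom 6: C, bond orders sum to 1 (valence 4) → 3 H
  atom 7: C with explicit H count 0
  atom 8: N, bond orders sum to 3 (valence 3) → 0 H
  atom 9: C, bond orders sum to 3 (valence 4) → 1 H
  atom 10: I (halogen, monovalent) → 0 H
  atom 11: aromatic c, 3 neighbours → 0 H
  atom 12: aromatic c, 2 neighbours → 1 H
  atom 13: aromatic c, 2 neighbours → 1 H
  atom 14: aromatic c, 2 neighbours → 1 H
  atom 15: aromatic c, 2 neighbours → 1 H
  atom 16: aromatic c, 2 neighbours → 1 H
Totals → C:12, H:12, I:1, N:1, O:2.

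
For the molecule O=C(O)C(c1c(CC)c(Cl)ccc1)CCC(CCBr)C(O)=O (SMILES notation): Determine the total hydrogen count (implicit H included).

20

Walk through each heavy atom and fill implicit hydrogens from standard valence (C 4, N 3, O 2, S 2, halogen 1); for lowercase aromatic atoms, an aromatic c carries 1 H when it has two neighbours and 0 H with three, and aromatic n carries 0 H:
  atom 1: O, bond orders sum to 2 (valence 2) → 0 H
  atom 2: C, bond orders sum to 4 (valence 4) → 0 H
  atom 3: O, bond orders sum to 1 (valence 2) → 1 H
  atom 4: C, bond orders sum to 3 (valence 4) → 1 H
  atom 5: aromatic c, 3 neighbours → 0 H
  atom 6: aromatic c, 3 neighbours → 0 H
  atom 7: C, bond orders sum to 2 (valence 4) → 2 H
  atom 8: C, bond orders sum to 1 (valence 4) → 3 H
  atom 9: aromatic c, 3 neighbours → 0 H
  atom 10: Cl (halogen, monovalent) → 0 H
  atom 11: aromatic c, 2 neighbours → 1 H
  atom 12: aromatic c, 2 neighbours → 1 H
  atom 13: aromatic c, 2 neighbours → 1 H
  atom 14: C, bond orders sum to 2 (valence 4) → 2 H
  atom 15: C, bond orders sum to 2 (valence 4) → 2 H
  atom 16: C, bond orders sum to 3 (valence 4) → 1 H
  atom 17: C, bond orders sum to 2 (valence 4) → 2 H
  atom 18: C, bond orders sum to 2 (valence 4) → 2 H
  atom 19: Br (halogen, monovalent) → 0 H
  atom 20: C, bond orders sum to 4 (valence 4) → 0 H
  atom 21: O, bond orders sum to 1 (valence 2) → 1 H
  atom 22: O, bond orders sum to 2 (valence 2) → 0 H
Total hydrogens: 20.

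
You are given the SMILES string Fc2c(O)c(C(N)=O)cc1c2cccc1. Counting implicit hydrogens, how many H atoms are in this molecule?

8

Walk through each heavy atom and fill implicit hydrogens from standard valence (C 4, N 3, O 2, S 2, halogen 1); for lowercase aromatic atoms, an aromatic c carries 1 H when it has two neighbours and 0 H with three, and aromatic n carries 0 H:
  atom 1: F (halogen, monovalent) → 0 H
  atom 2: aromatic c, 3 neighbours → 0 H
  atom 3: aromatic c, 3 neighbours → 0 H
  atom 4: O, bond orders sum to 1 (valence 2) → 1 H
  atom 5: aromatic c, 3 neighbours → 0 H
  atom 6: C, bond orders sum to 4 (valence 4) → 0 H
  atom 7: N, bond orders sum to 1 (valence 3) → 2 H
  atom 8: O, bond orders sum to 2 (valence 2) → 0 H
  atom 9: aromatic c, 2 neighbours → 1 H
  atom 10: aromatic c, 3 neighbours → 0 H
  atom 11: aromatic c, 3 neighbours → 0 H
  atom 12: aromatic c, 2 neighbours → 1 H
  atom 13: aromatic c, 2 neighbours → 1 H
  atom 14: aromatic c, 2 neighbours → 1 H
  atom 15: aromatic c, 2 neighbours → 1 H
Total hydrogens: 8.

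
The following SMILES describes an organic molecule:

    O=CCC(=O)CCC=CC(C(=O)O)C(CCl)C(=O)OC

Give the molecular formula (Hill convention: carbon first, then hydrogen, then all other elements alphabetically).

C13H17ClO6

Walk through each heavy atom and fill implicit hydrogens from standard valence (C 4, N 3, O 2, S 2, halogen 1):
  atom 1: O, bond orders sum to 2 (valence 2) → 0 H
  atom 2: C, bond orders sum to 3 (valence 4) → 1 H
  atom 3: C, bond orders sum to 2 (valence 4) → 2 H
  atom 4: C, bond orders sum to 4 (valence 4) → 0 H
  atom 5: O, bond orders sum to 2 (valence 2) → 0 H
  atom 6: C, bond orders sum to 2 (valence 4) → 2 H
  atom 7: C, bond orders sum to 2 (valence 4) → 2 H
  atom 8: C, bond orders sum to 3 (valence 4) → 1 H
  atom 9: C, bond orders sum to 3 (valence 4) → 1 H
  atom 10: C, bond orders sum to 3 (valence 4) → 1 H
  atom 11: C, bond orders sum to 4 (valence 4) → 0 H
  atom 12: O, bond orders sum to 2 (valence 2) → 0 H
  atom 13: O, bond orders sum to 1 (valence 2) → 1 H
  atom 14: C, bond orders sum to 3 (valence 4) → 1 H
  atom 15: C, bond orders sum to 2 (valence 4) → 2 H
  atom 16: Cl (halogen, monovalent) → 0 H
  atom 17: C, bond orders sum to 4 (valence 4) → 0 H
  atom 18: O, bond orders sum to 2 (valence 2) → 0 H
  atom 19: O, bond orders sum to 2 (valence 2) → 0 H
  atom 20: C, bond orders sum to 1 (valence 4) → 3 H
Totals → C:13, H:17, Cl:1, O:6.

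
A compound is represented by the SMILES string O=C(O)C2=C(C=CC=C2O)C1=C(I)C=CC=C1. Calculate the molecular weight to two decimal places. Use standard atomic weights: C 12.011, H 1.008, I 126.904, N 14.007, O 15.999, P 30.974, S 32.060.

340.12 g/mol

First, the molecular formula is C13H9IO3 (counting implicit H from valence).
  C: 13 × 12.011 = 156.143
  H: 9 × 1.008 = 9.072
  I: 1 × 126.904 = 126.904
  O: 3 × 15.999 = 47.997
Sum: 13×12.011 + 9×1.008 + 1×126.904 + 3×15.999 = 340.116 → 340.12 g/mol.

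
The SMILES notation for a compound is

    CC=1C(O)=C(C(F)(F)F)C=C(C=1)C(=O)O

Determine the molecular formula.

C9H7F3O3

Walk through each heavy atom and fill implicit hydrogens from standard valence (C 4, N 3, O 2, S 2, halogen 1):
  atom 1: C, bond orders sum to 1 (valence 4) → 3 H
  atom 2: C, bond orders sum to 4 (valence 4) → 0 H
  atom 3: C, bond orders sum to 4 (valence 4) → 0 H
  atom 4: O, bond orders sum to 1 (valence 2) → 1 H
  atom 5: C, bond orders sum to 4 (valence 4) → 0 H
  atom 6: C, bond orders sum to 4 (valence 4) → 0 H
  atom 7: F (halogen, monovalent) → 0 H
  atom 8: F (halogen, monovalent) → 0 H
  atom 9: F (halogen, monovalent) → 0 H
  atom 10: C, bond orders sum to 3 (valence 4) → 1 H
  atom 11: C, bond orders sum to 4 (valence 4) → 0 H
  atom 12: C, bond orders sum to 3 (valence 4) → 1 H
  atom 13: C, bond orders sum to 4 (valence 4) → 0 H
  atom 14: O, bond orders sum to 2 (valence 2) → 0 H
  atom 15: O, bond orders sum to 1 (valence 2) → 1 H
Totals → C:9, H:7, F:3, O:3.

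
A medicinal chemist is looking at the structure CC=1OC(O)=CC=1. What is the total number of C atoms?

5

Count every carbon token in the SMILES (each C, including those in ring-closure positions and inside branches).
Carbon count: 5.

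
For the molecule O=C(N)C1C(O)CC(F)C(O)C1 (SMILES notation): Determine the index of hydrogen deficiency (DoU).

Degree of unsaturation = (number of rings) + (number of π bonds).
Ring closures in the SMILES: 1.
π bonds: 1 double bond (each 1 DoU) → 1 DoU from unsaturation.
Total DoU = 1 + 1 = 2.

2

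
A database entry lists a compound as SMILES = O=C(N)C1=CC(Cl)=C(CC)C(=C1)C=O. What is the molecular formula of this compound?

Walk through each heavy atom and fill implicit hydrogens from standard valence (C 4, N 3, O 2, S 2, halogen 1):
  atom 1: O, bond orders sum to 2 (valence 2) → 0 H
  atom 2: C, bond orders sum to 4 (valence 4) → 0 H
  atom 3: N, bond orders sum to 1 (valence 3) → 2 H
  atom 4: C, bond orders sum to 4 (valence 4) → 0 H
  atom 5: C, bond orders sum to 3 (valence 4) → 1 H
  atom 6: C, bond orders sum to 4 (valence 4) → 0 H
  atom 7: Cl (halogen, monovalent) → 0 H
  atom 8: C, bond orders sum to 4 (valence 4) → 0 H
  atom 9: C, bond orders sum to 2 (valence 4) → 2 H
  atom 10: C, bond orders sum to 1 (valence 4) → 3 H
  atom 11: C, bond orders sum to 4 (valence 4) → 0 H
  atom 12: C, bond orders sum to 3 (valence 4) → 1 H
  atom 13: C, bond orders sum to 3 (valence 4) → 1 H
  atom 14: O, bond orders sum to 2 (valence 2) → 0 H
Totals → C:10, H:10, Cl:1, N:1, O:2.
In Hill order: C10H10ClNO2.

C10H10ClNO2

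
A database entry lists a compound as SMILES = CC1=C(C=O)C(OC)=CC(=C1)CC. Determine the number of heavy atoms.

13

Every atom symbol written in the SMILES (organic subset) is one heavy atom; implicit H are not written.
Heavy atoms by element → C:11, O:2.
Total: 13.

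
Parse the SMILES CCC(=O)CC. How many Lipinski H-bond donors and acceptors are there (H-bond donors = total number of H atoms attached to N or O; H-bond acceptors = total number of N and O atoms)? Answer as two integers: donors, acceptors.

Donors: find every N or O and count the H atoms it carries.
  atom 4 (O): bond orders sum to 2 → 0 H
Lipinski HBD = 0.
Acceptors: N atoms = 0, O atoms = 1 → HBA = 1.

0, 1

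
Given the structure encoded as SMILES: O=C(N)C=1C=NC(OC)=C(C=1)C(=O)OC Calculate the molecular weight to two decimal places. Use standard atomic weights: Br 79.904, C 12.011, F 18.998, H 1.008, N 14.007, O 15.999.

210.19 g/mol

First, the molecular formula is C9H10N2O4 (counting implicit H from valence).
  C: 9 × 12.011 = 108.099
  H: 10 × 1.008 = 10.080
  N: 2 × 14.007 = 28.014
  O: 4 × 15.999 = 63.996
Sum: 9×12.011 + 10×1.008 + 2×14.007 + 4×15.999 = 210.189 → 210.19 g/mol.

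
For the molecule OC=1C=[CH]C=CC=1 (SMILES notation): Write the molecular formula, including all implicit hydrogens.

C6H6O

Walk through each heavy atom and fill implicit hydrogens from standard valence (C 4, N 3, O 2, S 2, halogen 1):
  atom 1: O, bond orders sum to 1 (valence 2) → 1 H
  atom 2: C, bond orders sum to 4 (valence 4) → 0 H
  atom 3: C, bond orders sum to 3 (valence 4) → 1 H
  atom 4: C with explicit H count 1
  atom 5: C, bond orders sum to 3 (valence 4) → 1 H
  atom 6: C, bond orders sum to 3 (valence 4) → 1 H
  atom 7: C, bond orders sum to 3 (valence 4) → 1 H
Totals → C:6, H:6, O:1.
In Hill order: C6H6O.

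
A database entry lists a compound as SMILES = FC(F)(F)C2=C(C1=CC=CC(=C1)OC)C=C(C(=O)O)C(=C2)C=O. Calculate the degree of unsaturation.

Molecular formula: C16H11F3O4.
DoU = (2C + 2 + N − H − X) / 2, where X is the halogen count and O/S are ignored.
    = (2·16 + 2 + 0 − 11 − 3) / 2 = 20 / 2 = 10.

10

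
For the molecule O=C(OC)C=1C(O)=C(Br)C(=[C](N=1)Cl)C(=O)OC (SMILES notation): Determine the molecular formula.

Walk through each heavy atom and fill implicit hydrogens from standard valence (C 4, N 3, O 2, S 2, halogen 1):
  atom 1: O, bond orders sum to 2 (valence 2) → 0 H
  atom 2: C, bond orders sum to 4 (valence 4) → 0 H
  atom 3: O, bond orders sum to 2 (valence 2) → 0 H
  atom 4: C, bond orders sum to 1 (valence 4) → 3 H
  atom 5: C, bond orders sum to 4 (valence 4) → 0 H
  atom 6: C, bond orders sum to 4 (valence 4) → 0 H
  atom 7: O, bond orders sum to 1 (valence 2) → 1 H
  atom 8: C, bond orders sum to 4 (valence 4) → 0 H
  atom 9: Br (halogen, monovalent) → 0 H
  atom 10: C, bond orders sum to 4 (valence 4) → 0 H
  atom 11: C with explicit H count 0
  atom 12: N, bond orders sum to 3 (valence 3) → 0 H
  atom 13: Cl (halogen, monovalent) → 0 H
  atom 14: C, bond orders sum to 4 (valence 4) → 0 H
  atom 15: O, bond orders sum to 2 (valence 2) → 0 H
  atom 16: O, bond orders sum to 2 (valence 2) → 0 H
  atom 17: C, bond orders sum to 1 (valence 4) → 3 H
Totals → C:9, H:7, Br:1, Cl:1, N:1, O:5.
In Hill order: C9H7BrClNO5.

C9H7BrClNO5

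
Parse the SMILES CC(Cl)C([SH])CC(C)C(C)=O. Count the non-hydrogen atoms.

11

Every atom symbol written in the SMILES (organic subset) is one heavy atom; implicit H are not written.
Heavy atoms by element → C:8, Cl:1, O:1, S:1.
Total: 11.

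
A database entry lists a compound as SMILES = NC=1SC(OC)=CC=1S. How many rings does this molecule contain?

In SMILES, each pair of matching ring-closure digits denotes one ring-closing bond; the number of such bonds equals the number of independent rings.
Ring-closure bonds here: 1.

1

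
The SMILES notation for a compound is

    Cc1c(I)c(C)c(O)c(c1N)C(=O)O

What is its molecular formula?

C9H10INO3

Walk through each heavy atom and fill implicit hydrogens from standard valence (C 4, N 3, O 2, S 2, halogen 1); for lowercase aromatic atoms, an aromatic c carries 1 H when it has two neighbours and 0 H with three, and aromatic n carries 0 H:
  atom 1: C, bond orders sum to 1 (valence 4) → 3 H
  atom 2: aromatic c, 3 neighbours → 0 H
  atom 3: aromatic c, 3 neighbours → 0 H
  atom 4: I (halogen, monovalent) → 0 H
  atom 5: aromatic c, 3 neighbours → 0 H
  atom 6: C, bond orders sum to 1 (valence 4) → 3 H
  atom 7: aromatic c, 3 neighbours → 0 H
  atom 8: O, bond orders sum to 1 (valence 2) → 1 H
  atom 9: aromatic c, 3 neighbours → 0 H
  atom 10: aromatic c, 3 neighbours → 0 H
  atom 11: N, bond orders sum to 1 (valence 3) → 2 H
  atom 12: C, bond orders sum to 4 (valence 4) → 0 H
  atom 13: O, bond orders sum to 2 (valence 2) → 0 H
  atom 14: O, bond orders sum to 1 (valence 2) → 1 H
Totals → C:9, H:10, I:1, N:1, O:3.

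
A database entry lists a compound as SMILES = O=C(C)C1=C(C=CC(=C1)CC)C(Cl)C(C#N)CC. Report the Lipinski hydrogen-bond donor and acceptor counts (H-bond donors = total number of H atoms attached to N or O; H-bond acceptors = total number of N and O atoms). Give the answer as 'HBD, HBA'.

Donors: find every N or O and count the H atoms it carries.
  atom 1 (O): bond orders sum to 2 → 0 H
  atom 16 (N): bond orders sum to 3 → 0 H
Lipinski HBD = 0.
Acceptors: N atoms = 1, O atoms = 1 → HBA = 2.

0, 2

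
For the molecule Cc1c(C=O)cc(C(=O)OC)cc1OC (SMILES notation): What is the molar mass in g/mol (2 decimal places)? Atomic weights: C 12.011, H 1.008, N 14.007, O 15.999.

First, the molecular formula is C11H12O4 (counting implicit H from valence).
  C: 11 × 12.011 = 132.121
  H: 12 × 1.008 = 12.096
  O: 4 × 15.999 = 63.996
Sum: 11×12.011 + 12×1.008 + 4×15.999 = 208.213 → 208.21 g/mol.

208.21 g/mol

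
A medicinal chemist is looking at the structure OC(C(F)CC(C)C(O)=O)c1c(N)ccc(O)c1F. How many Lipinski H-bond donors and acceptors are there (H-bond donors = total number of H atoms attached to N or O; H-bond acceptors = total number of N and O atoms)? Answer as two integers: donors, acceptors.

5, 5

Donors: find every N or O and count the H atoms it carries.
  atom 1 (O): bond orders sum to 1 → 1 H
  atom 9 (O): bond orders sum to 1 → 1 H
  atom 10 (O): bond orders sum to 2 → 0 H
  atom 13 (N): bond orders sum to 1 → 2 H
  atom 17 (O): bond orders sum to 1 → 1 H
Lipinski HBD = 5.
Acceptors: N atoms = 1, O atoms = 4 → HBA = 5.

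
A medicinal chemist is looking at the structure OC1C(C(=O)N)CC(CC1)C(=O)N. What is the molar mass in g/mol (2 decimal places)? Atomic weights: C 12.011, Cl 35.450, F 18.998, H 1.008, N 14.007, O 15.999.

First, the molecular formula is C8H14N2O3 (counting implicit H from valence).
  C: 8 × 12.011 = 96.088
  H: 14 × 1.008 = 14.112
  N: 2 × 14.007 = 28.014
  O: 3 × 15.999 = 47.997
Sum: 8×12.011 + 14×1.008 + 2×14.007 + 3×15.999 = 186.211 → 186.21 g/mol.

186.21 g/mol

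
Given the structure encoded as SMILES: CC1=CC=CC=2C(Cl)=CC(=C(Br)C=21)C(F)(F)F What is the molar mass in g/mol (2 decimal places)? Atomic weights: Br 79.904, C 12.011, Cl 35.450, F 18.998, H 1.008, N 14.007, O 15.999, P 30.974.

323.54 g/mol

First, the molecular formula is C12H7BrClF3 (counting implicit H from valence).
  Br: 1 × 79.904 = 79.904
  C: 12 × 12.011 = 144.132
  Cl: 1 × 35.450 = 35.450
  F: 3 × 18.998 = 56.994
  H: 7 × 1.008 = 7.056
Sum: 1×79.904 + 12×12.011 + 1×35.450 + 3×18.998 + 7×1.008 = 323.536 → 323.54 g/mol.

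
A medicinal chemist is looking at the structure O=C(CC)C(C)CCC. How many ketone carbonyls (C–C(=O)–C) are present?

1

The ketone motif appears at heavy-atom position 2 in the SMILES.
Ketone count: 1.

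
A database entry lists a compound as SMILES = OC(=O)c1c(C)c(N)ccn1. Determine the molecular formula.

C7H8N2O2

Walk through each heavy atom and fill implicit hydrogens from standard valence (C 4, N 3, O 2, S 2, halogen 1); for lowercase aromatic atoms, an aromatic c carries 1 H when it has two neighbours and 0 H with three, and aromatic n carries 0 H:
  atom 1: O, bond orders sum to 1 (valence 2) → 1 H
  atom 2: C, bond orders sum to 4 (valence 4) → 0 H
  atom 3: O, bond orders sum to 2 (valence 2) → 0 H
  atom 4: aromatic c, 3 neighbours → 0 H
  atom 5: aromatic c, 3 neighbours → 0 H
  atom 6: C, bond orders sum to 1 (valence 4) → 3 H
  atom 7: aromatic c, 3 neighbours → 0 H
  atom 8: N, bond orders sum to 1 (valence 3) → 2 H
  atom 9: aromatic c, 2 neighbours → 1 H
  atom 10: aromatic c, 2 neighbours → 1 H
  atom 11: aromatic n, 2 neighbours → 0 H
Totals → C:7, H:8, N:2, O:2.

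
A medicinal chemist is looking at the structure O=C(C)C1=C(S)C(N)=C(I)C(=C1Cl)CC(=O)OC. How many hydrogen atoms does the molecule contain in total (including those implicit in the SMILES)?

Walk through each heavy atom and fill implicit hydrogens from standard valence (C 4, N 3, O 2, S 2, halogen 1):
  atom 1: O, bond orders sum to 2 (valence 2) → 0 H
  atom 2: C, bond orders sum to 4 (valence 4) → 0 H
  atom 3: C, bond orders sum to 1 (valence 4) → 3 H
  atom 4: C, bond orders sum to 4 (valence 4) → 0 H
  atom 5: C, bond orders sum to 4 (valence 4) → 0 H
  atom 6: S, bond orders sum to 1 (valence 2) → 1 H
  atom 7: C, bond orders sum to 4 (valence 4) → 0 H
  atom 8: N, bond orders sum to 1 (valence 3) → 2 H
  atom 9: C, bond orders sum to 4 (valence 4) → 0 H
  atom 10: I (halogen, monovalent) → 0 H
  atom 11: C, bond orders sum to 4 (valence 4) → 0 H
  atom 12: C, bond orders sum to 4 (valence 4) → 0 H
  atom 13: Cl (halogen, monovalent) → 0 H
  atom 14: C, bond orders sum to 2 (valence 4) → 2 H
  atom 15: C, bond orders sum to 4 (valence 4) → 0 H
  atom 16: O, bond orders sum to 2 (valence 2) → 0 H
  atom 17: O, bond orders sum to 2 (valence 2) → 0 H
  atom 18: C, bond orders sum to 1 (valence 4) → 3 H
Total hydrogens: 11.

11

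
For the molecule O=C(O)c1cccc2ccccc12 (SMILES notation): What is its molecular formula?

Walk through each heavy atom and fill implicit hydrogens from standard valence (C 4, N 3, O 2, S 2, halogen 1); for lowercase aromatic atoms, an aromatic c carries 1 H when it has two neighbours and 0 H with three, and aromatic n carries 0 H:
  atom 1: O, bond orders sum to 2 (valence 2) → 0 H
  atom 2: C, bond orders sum to 4 (valence 4) → 0 H
  atom 3: O, bond orders sum to 1 (valence 2) → 1 H
  atom 4: aromatic c, 3 neighbours → 0 H
  atom 5: aromatic c, 2 neighbours → 1 H
  atom 6: aromatic c, 2 neighbours → 1 H
  atom 7: aromatic c, 2 neighbours → 1 H
  atom 8: aromatic c, 3 neighbours → 0 H
  atom 9: aromatic c, 2 neighbours → 1 H
  atom 10: aromatic c, 2 neighbours → 1 H
  atom 11: aromatic c, 2 neighbours → 1 H
  atom 12: aromatic c, 2 neighbours → 1 H
  atom 13: aromatic c, 3 neighbours → 0 H
Totals → C:11, H:8, O:2.

C11H8O2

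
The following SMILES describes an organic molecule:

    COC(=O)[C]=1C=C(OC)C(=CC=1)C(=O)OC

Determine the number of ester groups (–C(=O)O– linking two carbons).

2

The ester motif appears at heavy-atom positions 3, 13 in the SMILES.
Other groups present: 1 ether.
Ester count: 2.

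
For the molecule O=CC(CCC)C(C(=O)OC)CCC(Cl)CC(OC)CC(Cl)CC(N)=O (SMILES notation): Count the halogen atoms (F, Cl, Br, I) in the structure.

Halogen atoms appear at heavy-atom positions 15, 22 (2×Cl).
Other groups present: 1 aldehyde, 1 amide, 1 ester, 1 ether.
Halogen count: 2.

2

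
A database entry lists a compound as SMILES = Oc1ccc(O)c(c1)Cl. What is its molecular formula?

Walk through each heavy atom and fill implicit hydrogens from standard valence (C 4, N 3, O 2, S 2, halogen 1); for lowercase aromatic atoms, an aromatic c carries 1 H when it has two neighbours and 0 H with three, and aromatic n carries 0 H:
  atom 1: O, bond orders sum to 1 (valence 2) → 1 H
  atom 2: aromatic c, 3 neighbours → 0 H
  atom 3: aromatic c, 2 neighbours → 1 H
  atom 4: aromatic c, 2 neighbours → 1 H
  atom 5: aromatic c, 3 neighbours → 0 H
  atom 6: O, bond orders sum to 1 (valence 2) → 1 H
  atom 7: aromatic c, 3 neighbours → 0 H
  atom 8: aromatic c, 2 neighbours → 1 H
  atom 9: Cl (halogen, monovalent) → 0 H
Totals → C:6, H:5, Cl:1, O:2.
In Hill order: C6H5ClO2.

C6H5ClO2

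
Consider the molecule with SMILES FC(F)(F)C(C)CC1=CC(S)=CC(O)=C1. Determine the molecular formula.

Walk through each heavy atom and fill implicit hydrogens from standard valence (C 4, N 3, O 2, S 2, halogen 1):
  atom 1: F (halogen, monovalent) → 0 H
  atom 2: C, bond orders sum to 4 (valence 4) → 0 H
  atom 3: F (halogen, monovalent) → 0 H
  atom 4: F (halogen, monovalent) → 0 H
  atom 5: C, bond orders sum to 3 (valence 4) → 1 H
  atom 6: C, bond orders sum to 1 (valence 4) → 3 H
  atom 7: C, bond orders sum to 2 (valence 4) → 2 H
  atom 8: C, bond orders sum to 4 (valence 4) → 0 H
  atom 9: C, bond orders sum to 3 (valence 4) → 1 H
  atom 10: C, bond orders sum to 4 (valence 4) → 0 H
  atom 11: S, bond orders sum to 1 (valence 2) → 1 H
  atom 12: C, bond orders sum to 3 (valence 4) → 1 H
  atom 13: C, bond orders sum to 4 (valence 4) → 0 H
  atom 14: O, bond orders sum to 1 (valence 2) → 1 H
  atom 15: C, bond orders sum to 3 (valence 4) → 1 H
Totals → C:10, H:11, F:3, O:1, S:1.
In Hill order: C10H11F3OS.

C10H11F3OS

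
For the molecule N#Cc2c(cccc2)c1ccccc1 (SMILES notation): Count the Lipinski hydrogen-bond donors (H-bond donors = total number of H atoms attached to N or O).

0

Donors: find every N or O and count the H atoms it carries.
  atom 1 (N): bond orders sum to 3 → 0 H
Lipinski HBD = 0.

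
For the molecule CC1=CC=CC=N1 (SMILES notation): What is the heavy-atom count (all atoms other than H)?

Every atom symbol written in the SMILES (organic subset) is one heavy atom; implicit H are not written.
Heavy atoms by element → C:6, N:1.
Total: 7.

7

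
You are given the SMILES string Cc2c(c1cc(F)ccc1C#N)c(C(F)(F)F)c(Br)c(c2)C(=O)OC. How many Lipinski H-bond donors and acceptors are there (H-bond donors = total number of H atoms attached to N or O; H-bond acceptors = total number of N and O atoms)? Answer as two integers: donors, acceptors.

0, 3

Donors: find every N or O and count the H atoms it carries.
  atom 12 (N): bond orders sum to 3 → 0 H
  atom 23 (O): bond orders sum to 2 → 0 H
  atom 24 (O): bond orders sum to 2 → 0 H
Lipinski HBD = 0.
Acceptors: N atoms = 1, O atoms = 2 → HBA = 3.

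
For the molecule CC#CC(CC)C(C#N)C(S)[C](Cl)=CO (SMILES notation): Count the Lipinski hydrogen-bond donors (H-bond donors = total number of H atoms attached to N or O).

1

Donors: find every N or O and count the H atoms it carries.
  atom 9 (N): bond orders sum to 3 → 0 H
  atom 15 (O): bond orders sum to 1 → 1 H
Lipinski HBD = 1.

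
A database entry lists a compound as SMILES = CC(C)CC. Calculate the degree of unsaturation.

0

Degree of unsaturation = (number of rings) + (number of π bonds).
Ring closures in the SMILES: 0.
π bonds: none → 0 DoU from unsaturation.
Total DoU = 0 + 0 = 0.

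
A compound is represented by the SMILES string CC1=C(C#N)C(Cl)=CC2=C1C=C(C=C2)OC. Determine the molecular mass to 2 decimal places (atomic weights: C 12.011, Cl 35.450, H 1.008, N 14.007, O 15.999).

231.68 g/mol

First, the molecular formula is C13H10ClNO (counting implicit H from valence).
  C: 13 × 12.011 = 156.143
  Cl: 1 × 35.450 = 35.450
  H: 10 × 1.008 = 10.080
  N: 1 × 14.007 = 14.007
  O: 1 × 15.999 = 15.999
Sum: 13×12.011 + 1×35.450 + 10×1.008 + 1×14.007 + 1×15.999 = 231.679 → 231.68 g/mol.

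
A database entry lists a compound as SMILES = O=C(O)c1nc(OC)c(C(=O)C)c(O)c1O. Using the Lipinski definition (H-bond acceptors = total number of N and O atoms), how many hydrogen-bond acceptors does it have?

7

N atoms: 1; O atoms: 6.
Lipinski HBA = 1 + 6 = 7.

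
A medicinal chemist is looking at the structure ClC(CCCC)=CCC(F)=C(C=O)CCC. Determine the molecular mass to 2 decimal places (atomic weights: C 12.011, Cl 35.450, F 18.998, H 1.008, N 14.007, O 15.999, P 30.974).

246.75 g/mol

First, the molecular formula is C13H20ClFO (counting implicit H from valence).
  C: 13 × 12.011 = 156.143
  Cl: 1 × 35.450 = 35.450
  F: 1 × 18.998 = 18.998
  H: 20 × 1.008 = 20.160
  O: 1 × 15.999 = 15.999
Sum: 13×12.011 + 1×35.450 + 1×18.998 + 20×1.008 + 1×15.999 = 246.750 → 246.75 g/mol.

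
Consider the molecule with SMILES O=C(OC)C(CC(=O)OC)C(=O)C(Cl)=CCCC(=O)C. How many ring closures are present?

In SMILES, each pair of matching ring-closure digits denotes one ring-closing bond; the number of such bonds equals the number of independent rings.
Ring-closure bonds here: 0.

0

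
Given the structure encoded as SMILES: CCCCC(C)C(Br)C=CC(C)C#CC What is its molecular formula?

Walk through each heavy atom and fill implicit hydrogens from standard valence (C 4, N 3, O 2, S 2, halogen 1):
  atom 1: C, bond orders sum to 1 (valence 4) → 3 H
  atom 2: C, bond orders sum to 2 (valence 4) → 2 H
  atom 3: C, bond orders sum to 2 (valence 4) → 2 H
  atom 4: C, bond orders sum to 2 (valence 4) → 2 H
  atom 5: C, bond orders sum to 3 (valence 4) → 1 H
  atom 6: C, bond orders sum to 1 (valence 4) → 3 H
  atom 7: C, bond orders sum to 3 (valence 4) → 1 H
  atom 8: Br (halogen, monovalent) → 0 H
  atom 9: C, bond orders sum to 3 (valence 4) → 1 H
  atom 10: C, bond orders sum to 3 (valence 4) → 1 H
  atom 11: C, bond orders sum to 3 (valence 4) → 1 H
  atom 12: C, bond orders sum to 1 (valence 4) → 3 H
  atom 13: C, bond orders sum to 4 (valence 4) → 0 H
  atom 14: C, bond orders sum to 4 (valence 4) → 0 H
  atom 15: C, bond orders sum to 1 (valence 4) → 3 H
Totals → C:14, H:23, Br:1.
In Hill order: C14H23Br.

C14H23Br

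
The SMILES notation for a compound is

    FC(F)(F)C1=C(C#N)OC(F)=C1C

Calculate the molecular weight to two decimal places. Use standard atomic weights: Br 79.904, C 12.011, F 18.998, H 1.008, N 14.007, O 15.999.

193.10 g/mol

First, the molecular formula is C7H3F4NO (counting implicit H from valence).
  C: 7 × 12.011 = 84.077
  F: 4 × 18.998 = 75.992
  H: 3 × 1.008 = 3.024
  N: 1 × 14.007 = 14.007
  O: 1 × 15.999 = 15.999
Sum: 7×12.011 + 4×18.998 + 3×1.008 + 1×14.007 + 1×15.999 = 193.099 → 193.10 g/mol.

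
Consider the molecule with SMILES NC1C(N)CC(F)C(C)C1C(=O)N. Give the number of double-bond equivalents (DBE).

Degree of unsaturation = (number of rings) + (number of π bonds).
Ring closures in the SMILES: 1.
π bonds: 1 double bond (each 1 DoU) → 1 DoU from unsaturation.
Total DoU = 1 + 1 = 2.

2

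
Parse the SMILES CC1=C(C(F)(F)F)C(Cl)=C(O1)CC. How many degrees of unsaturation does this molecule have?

Degree of unsaturation = (number of rings) + (number of π bonds).
Ring closures in the SMILES: 1.
π bonds: 2 double bonds (each 1 DoU) → 2 DoU from unsaturation.
Total DoU = 1 + 2 = 3.

3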